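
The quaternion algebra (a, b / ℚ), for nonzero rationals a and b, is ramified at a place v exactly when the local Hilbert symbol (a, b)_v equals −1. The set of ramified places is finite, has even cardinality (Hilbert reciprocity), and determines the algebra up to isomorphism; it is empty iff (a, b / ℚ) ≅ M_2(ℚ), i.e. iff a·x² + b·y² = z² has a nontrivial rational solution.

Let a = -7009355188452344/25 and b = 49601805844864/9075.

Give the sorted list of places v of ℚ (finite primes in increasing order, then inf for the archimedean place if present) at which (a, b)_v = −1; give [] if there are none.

[7, 19]

Mod squares: a ≡ -494, b ≡ 9282. Check v ∈ {∞, 2, 3, 5, 7, 11, 13, 17, 19}.
v=3: a=3^0·(≡1), b=3^-1·(≡1) mod 3; (1|3)=+1, (1|3)=+1; (−1)^{0·-1·1}·(+1)^-1·(+1)^0 = +1.
v=∞: -494 < 0 and 9282 > 0  ⇒  (a,b)_∞ = +1.
v=17: a=17^4·(≡16), b=17^3·(≡1) mod 17; (16|17)=+1, (1|17)=+1; (−1)^{4·3·8}·(+1)^3·(+1)^4 = +1.
v=11: a=11^0·(≡3), b=11^-2·(≡1) mod 11; (3|11)=+1, (1|11)=+1; (−1)^{0·-2·5}·(+1)^-2·(+1)^0 = +1.
v=7: a=7^6·(≡6), b=7^5·(≡5) mod 7; (6|7)=-1, (5|7)=-1; (−1)^{6·5·3}·(-1)^5·(-1)^6 = -1.
v=13: a=13^1·(≡9), b=13^1·(≡12) mod 13; (9|13)=+1, (12|13)=+1; (−1)^{1·1·6}·(+1)^1·(+1)^1 = +1.
v=5: a=5^-2·(≡1), b=5^-2·(≡3) mod 5; (1|5)=+1, (3|5)=-1; (−1)^{-2·-2·2}·(+1)^-2·(-1)^-2 = +1.
v=2: v_2(a)=3, v_2(b)=7; units ≡ 1, 1 (mod 8); ε·ε+αω+βω = 0·0+3·0+7·0 ≡ 0  ⇒  (a,b)_2 = +1.
v=19: a=19^3·(≡14), b=19^2·(≡8) mod 19; (14|19)=-1, (8|19)=-1; (−1)^{3·2·9}·(-1)^2·(-1)^3 = -1.
|Ram(-494, 9282)| = 2, even; anisotropic at {7, 19}.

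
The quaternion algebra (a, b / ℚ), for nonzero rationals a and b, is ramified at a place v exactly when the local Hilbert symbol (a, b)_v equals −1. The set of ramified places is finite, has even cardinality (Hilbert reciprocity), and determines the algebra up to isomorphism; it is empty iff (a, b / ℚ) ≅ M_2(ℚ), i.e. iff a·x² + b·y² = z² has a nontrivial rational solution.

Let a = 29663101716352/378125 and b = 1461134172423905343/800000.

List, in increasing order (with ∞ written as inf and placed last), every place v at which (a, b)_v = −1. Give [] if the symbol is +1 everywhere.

[13, 17]

(a, b) ≡ (41990, 1235) mod (ℚ^×)²; places V = {2, 3, 5, 7, 11, 13, 17, 19, 23, 29, ∞}.
(a,b)_2: α=7, β=-8; u≡3, v≡3 (mod 8); ε(u)ε(v)=1·1, αω(v)=7·1, βω(u)=-8·1; sum ≡ 0  ⇒  +1.
(a,b)_3: α=0, u≡2; β=2, v≡2 (mod 3); (2|3)=-1, (2|3)=-1; sign (−1)^0·-1^2·-1^0 = +1.
(a,b)_29: α=0, u≡10; β=2, v≡2 (mod 29); (10|29)=-1, (2|29)=-1; sign (−1)^0·-1^2·-1^0 = +1.
(a,b)_∞: sgn(41990)=+, sgn(1235)=+, so +1.
(a,b)_5: α=-5, u≡2; β=-5, v≡3 (mod 5); (2|5)=-1, (3|5)=-1; sign (−1)^0·-1^-5·-1^-5 = +1.
(a,b)_13: α=1, u≡2; β=1, v≡3 (mod 13); (2|13)=-1, (3|13)=+1; sign (−1)^0·-1^1·+1^1 = -1.
(a,b)_17: α=3, u≡11; β=4, v≡5 (mod 17); (11|17)=-1, (5|17)=-1; sign (−1)^0·-1^4·-1^3 = -1.
(a,b)_11: α=-2, u≡5; β=0, v≡4 (mod 11); (5|11)=+1, (4|11)=+1; sign (−1)^0·+1^0·+1^-2 = +1.
(a,b)_19: α=3, u≡6; β=3, v≡12 (mod 19); (6|19)=+1, (12|19)=-1; sign (−1)^1·+1^3·-1^3 = +1.
(a,b)_23: α=2, u≡20; β=2, v≡6 (mod 23); (20|23)=-1, (6|23)=+1; sign (−1)^0·-1^2·+1^2 = +1.
(a,b)_7: α=0, u≡1; β=2, v≡5 (mod 7); (1|7)=+1, (5|7)=-1; sign (−1)^0·+1^2·-1^0 = +1.
(41990, 1235 / ℚ) ramifies at {13, 17}: a division algebra.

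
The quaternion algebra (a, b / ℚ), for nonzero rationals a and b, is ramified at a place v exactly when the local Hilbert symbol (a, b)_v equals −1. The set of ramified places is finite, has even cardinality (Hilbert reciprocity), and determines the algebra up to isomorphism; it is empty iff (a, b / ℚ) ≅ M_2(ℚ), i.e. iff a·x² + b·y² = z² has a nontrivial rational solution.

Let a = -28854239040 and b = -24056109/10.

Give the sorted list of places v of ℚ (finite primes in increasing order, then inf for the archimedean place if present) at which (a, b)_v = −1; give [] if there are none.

[3, inf]

Mod squares: a ≡ -165, b ≡ -60610. Check v ∈ {∞, 2, 3, 5, 7, 11, 19, 29}.
v=∞: -165 < 0 and -60610 < 0  ⇒  (a,b)_∞ = -1.
v=3: a=3^3·(≡2), b=3^4·(≡2) mod 3; (2|3)=-1, (2|3)=-1; (−1)^{3·4·1}·(-1)^4·(-1)^3 = -1.
v=19: a=19^2·(≡9), b=19^1·(≡3) mod 19; (9|19)=+1, (3|19)=-1; (−1)^{2·1·9}·(+1)^1·(-1)^2 = +1.
v=7: a=7^0·(≡3), b=7^2·(≡6) mod 7; (3|7)=-1, (6|7)=-1; (−1)^{0·2·3}·(-1)^2·(-1)^0 = +1.
v=2: v_2(a)=6, v_2(b)=-1; units ≡ 3, 7 (mod 8); ε·ε+αω+βω = 1·1+6·0+-1·1 ≡ 0  ⇒  (a,b)_2 = +1.
v=11: a=11^1·(≡6), b=11^1·(≡9) mod 11; (6|11)=-1, (9|11)=+1; (−1)^{1·1·5}·(-1)^1·(+1)^1 = +1.
v=5: a=5^1·(≡2), b=5^-1·(≡3) mod 5; (2|5)=-1, (3|5)=-1; (−1)^{1·-1·2}·(-1)^-1·(-1)^1 = +1.
v=29: a=29^2·(≡25), b=29^1·(≡14) mod 29; (25|29)=+1, (14|29)=-1; (−1)^{2·1·14}·(+1)^1·(-1)^2 = +1.
|Ram(-165, -60610)| = 2, even; anisotropic at {3, ∞}.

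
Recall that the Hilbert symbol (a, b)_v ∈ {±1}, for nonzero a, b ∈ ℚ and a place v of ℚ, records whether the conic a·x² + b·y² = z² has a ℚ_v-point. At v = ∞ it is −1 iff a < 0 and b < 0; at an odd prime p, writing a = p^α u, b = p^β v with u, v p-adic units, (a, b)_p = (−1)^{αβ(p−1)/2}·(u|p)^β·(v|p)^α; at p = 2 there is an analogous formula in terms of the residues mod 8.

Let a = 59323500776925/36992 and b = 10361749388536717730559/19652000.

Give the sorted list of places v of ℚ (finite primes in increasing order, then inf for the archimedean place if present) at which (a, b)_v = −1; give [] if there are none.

Mod squares: a ≡ 874, b ≡ 129030. Check v ∈ {∞, 2, 3, 5, 7, 11, 13, 17, 19, 23, 29}.
v=23: a=23^1·(≡14), b=23^1·(≡5) mod 23; (14|23)=-1, (5|23)=-1; (−1)^{1·1·11}·(-1)^1·(-1)^1 = -1.
v=29: a=29^2·(≡13), b=29^4·(≡25) mod 29; (13|29)=+1, (25|29)=+1; (−1)^{2·4·14}·(+1)^4·(+1)^2 = +1.
v=∞: 874 > 0 and 129030 > 0  ⇒  (a,b)_∞ = +1.
v=7: a=7^2·(≡3), b=7^4·(≡3) mod 7; (3|7)=-1, (3|7)=-1; (−1)^{2·4·3}·(-1)^4·(-1)^2 = +1.
v=11: a=11^4·(≡1), b=11^5·(≡5) mod 11; (1|11)=+1, (5|11)=+1; (−1)^{4·5·5}·(+1)^5·(+1)^4 = +1.
v=19: a=19^1·(≡2), b=19^2·(≡11) mod 19; (2|19)=-1, (11|19)=+1; (−1)^{1·2·9}·(-1)^2·(+1)^1 = +1.
v=2: v_2(a)=-7, v_2(b)=-5; units ≡ 5, 3 (mod 8); ε·ε+αω+βω = 0·1+-7·1+-5·1 ≡ 0  ⇒  (a,b)_2 = +1.
v=13: a=13^0·(≡3), b=13^2·(≡6) mod 13; (3|13)=+1, (6|13)=-1; (−1)^{0·2·6}·(+1)^2·(-1)^0 = +1.
v=5: a=5^2·(≡1), b=5^-3·(≡4) mod 5; (1|5)=+1, (4|5)=+1; (−1)^{2·-3·2}·(+1)^-3·(+1)^2 = +1.
v=17: a=17^-2·(≡10), b=17^-3·(≡13) mod 17; (10|17)=-1, (13|17)=+1; (−1)^{-2·-3·8}·(-1)^-3·(+1)^-2 = -1.
v=3: a=3^2·(≡1), b=3^3·(≡2) mod 3; (1|3)=+1, (2|3)=-1; (−1)^{2·3·1}·(+1)^3·(-1)^2 = +1.
(874, 129030 / ℚ) ramifies at {17, 23}: a division algebra.

[17, 23]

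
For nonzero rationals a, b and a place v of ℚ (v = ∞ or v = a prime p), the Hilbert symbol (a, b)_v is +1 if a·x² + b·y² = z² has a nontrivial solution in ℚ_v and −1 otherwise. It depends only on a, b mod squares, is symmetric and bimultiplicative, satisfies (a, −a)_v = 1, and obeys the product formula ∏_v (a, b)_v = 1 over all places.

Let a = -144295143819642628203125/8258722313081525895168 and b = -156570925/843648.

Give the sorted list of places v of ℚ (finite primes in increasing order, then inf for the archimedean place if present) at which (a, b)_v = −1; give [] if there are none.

Mod squares: a ≡ -15, b ≡ -10374. Check v ∈ {∞, 2, 3, 5, 7, 13, 19, 23, 31}.
v=2: v_2(a)=-22, v_2(b)=-7; units ≡ 1, 5 (mod 8); ε·ε+αω+βω = 0·0+-22·1+-7·0 ≡ 0  ⇒  (a,b)_2 = +1.
v=5: a=5^7·(≡3), b=5^2·(≡1) mod 5; (3|5)=-1, (1|5)=+1; (−1)^{7·2·2}·(-1)^2·(+1)^7 = +1.
v=19: a=19^2·(≡1), b=19^1·(≡1) mod 19; (1|19)=+1, (1|19)=+1; (−1)^{2·1·9}·(+1)^1·(+1)^2 = +1.
v=23: a=23^-2·(≡4), b=23^0·(≡10) mod 23; (4|23)=+1, (10|23)=-1; (−1)^{-2·0·11}·(+1)^0·(-1)^-2 = +1.
v=13: a=13^-10·(≡7), b=13^-3·(≡5) mod 13; (7|13)=-1, (5|13)=-1; (−1)^{-10·-3·6}·(-1)^-3·(-1)^-10 = -1.
v=7: a=7^8·(≡6), b=7^3·(≡2) mod 7; (6|7)=-1, (2|7)=+1; (−1)^{8·3·3}·(-1)^3·(+1)^8 = -1.
v=31: a=31^6·(≡14), b=31^2·(≡3) mod 31; (14|31)=+1, (3|31)=-1; (−1)^{6·2·15}·(+1)^2·(-1)^6 = +1.
v=3: a=3^-3·(≡1), b=3^-1·(≡1) mod 3; (1|3)=+1, (1|3)=+1; (−1)^{-3·-1·1}·(+1)^-1·(+1)^-3 = -1.
v=∞: -15 < 0 and -10374 < 0  ⇒  (a,b)_∞ = -1.
|Ram(-15, -10374)| = 4, even; anisotropic at {3, 7, 13, ∞}.

[3, 7, 13, inf]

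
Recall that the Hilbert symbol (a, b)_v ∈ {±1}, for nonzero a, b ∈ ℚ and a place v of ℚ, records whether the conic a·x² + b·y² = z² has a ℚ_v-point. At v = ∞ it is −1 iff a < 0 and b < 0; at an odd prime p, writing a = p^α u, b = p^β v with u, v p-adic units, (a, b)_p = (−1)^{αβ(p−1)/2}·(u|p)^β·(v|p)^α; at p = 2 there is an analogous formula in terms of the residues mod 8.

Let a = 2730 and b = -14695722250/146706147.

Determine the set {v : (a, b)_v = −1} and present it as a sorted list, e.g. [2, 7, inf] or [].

(a, b) ≡ (2730, -30) mod (ℚ^×)²; places V = {2, 3, 5, 7, 11, 13, 17, 37, 41, ∞}.
(a,b)_11: α=0, u≡2; β=2, v≡3 (mod 11); (2|11)=-1, (3|11)=+1; sign (−1)^0·-1^2·+1^0 = +1.
(a,b)_3: α=1, u≡1; β=-7, v≡2 (mod 3); (1|3)=+1, (2|3)=-1; sign (−1)^1·+1^-7·-1^1 = +1.
(a,b)_5: α=1, u≡1; β=3, v≡1 (mod 5); (1|5)=+1, (1|5)=+1; sign (−1)^0·+1^3·+1^1 = +1.
(a,b)_37: α=0, u≡29; β=-2, v≡12 (mod 37); (29|37)=-1, (12|37)=+1; sign (−1)^0·-1^-2·+1^0 = +1.
(a,b)_∞: sgn(2730)=+, sgn(-30)=−, so +1.
(a,b)_2: α=1, β=1; u≡5, v≡1 (mod 8); ε(u)ε(v)=0·0, αω(v)=1·0, βω(u)=1·1; sum ≡ 1  ⇒  -1.
(a,b)_7: α=1, u≡5; β=-2, v≡3 (mod 7); (5|7)=-1, (3|7)=-1; sign (−1)^0·-1^-2·-1^1 = -1.
(a,b)_41: α=0, u≡24; β=2, v≡26 (mod 41); (24|41)=-1, (26|41)=-1; sign (−1)^0·-1^2·-1^0 = +1.
(a,b)_17: α=0, u≡10; β=2, v≡8 (mod 17); (10|17)=-1, (8|17)=+1; sign (−1)^0·-1^2·+1^0 = +1.
(a,b)_13: α=1, u≡2; β=0, v≡4 (mod 13); (2|13)=-1, (4|13)=+1; sign (−1)^0·-1^0·+1^1 = +1.
Ram(2730, -30) = {2, 7}; no ℚ_2-point on the conic.

[2, 7]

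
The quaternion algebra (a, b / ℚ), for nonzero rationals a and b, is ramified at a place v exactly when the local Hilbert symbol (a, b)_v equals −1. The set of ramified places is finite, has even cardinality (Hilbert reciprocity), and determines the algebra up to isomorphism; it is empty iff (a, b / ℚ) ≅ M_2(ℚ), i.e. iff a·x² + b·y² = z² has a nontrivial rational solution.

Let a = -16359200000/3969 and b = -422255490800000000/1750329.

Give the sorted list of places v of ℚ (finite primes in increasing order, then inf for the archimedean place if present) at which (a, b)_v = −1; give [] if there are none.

Mod squares: a ≡ -5, b ≡ -143. Check v ∈ {∞, 2, 3, 5, 7, 11, 13, 19}.
v=19: a=19^0·(≡3), b=19^2·(≡7) mod 19; (3|19)=-1, (7|19)=+1; (−1)^{0·2·9}·(-1)^2·(+1)^0 = +1.
v=11: a=11^2·(≡6), b=11^3·(≡1) mod 11; (6|11)=-1, (1|11)=+1; (−1)^{2·3·5}·(-1)^3·(+1)^2 = -1.
v=3: a=3^-4·(≡1), b=3^-6·(≡1) mod 3; (1|3)=+1, (1|3)=+1; (−1)^{-4·-6·1}·(+1)^-6·(+1)^-4 = +1.
v=2: v_2(a)=8, v_2(b)=10; units ≡ 3, 1 (mod 8); ε·ε+αω+βω = 1·0+8·0+10·1 ≡ 0  ⇒  (a,b)_2 = +1.
v=7: a=7^-2·(≡1), b=7^-4·(≡4) mod 7; (1|7)=+1, (4|7)=+1; (−1)^{-2·-4·3}·(+1)^-4·(+1)^-2 = +1.
v=5: a=5^5·(≡4), b=5^8·(≡3) mod 5; (4|5)=+1, (3|5)=-1; (−1)^{5·8·2}·(+1)^8·(-1)^5 = -1.
v=13: a=13^2·(≡7), b=13^3·(≡8) mod 13; (7|13)=-1, (8|13)=-1; (−1)^{2·3·6}·(-1)^3·(-1)^2 = -1.
v=∞: -5 < 0 and -143 < 0  ⇒  (a,b)_∞ = -1.
|Ram(-5, -143)| = 4, even; anisotropic at {5, 11, 13, ∞}.

[5, 11, 13, inf]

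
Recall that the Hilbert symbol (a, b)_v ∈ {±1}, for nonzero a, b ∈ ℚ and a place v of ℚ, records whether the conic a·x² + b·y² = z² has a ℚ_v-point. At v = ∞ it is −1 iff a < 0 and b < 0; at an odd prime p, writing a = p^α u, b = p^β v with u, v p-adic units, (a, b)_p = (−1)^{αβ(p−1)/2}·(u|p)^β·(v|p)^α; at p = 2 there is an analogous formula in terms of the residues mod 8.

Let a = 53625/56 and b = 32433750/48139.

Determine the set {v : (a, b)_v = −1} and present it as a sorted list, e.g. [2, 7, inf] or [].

[3, 11]

(a, b) ≡ (30030, 546) mod (ℚ^×)²; places V = {2, 3, 5, 7, 11, 13, 23, 31, ∞}.
(a,b)_5: α=3, u≡4; β=4, v≡1 (mod 5); (4|5)=+1, (1|5)=+1; sign (−1)^0·+1^4·+1^3 = +1.
(a,b)_2: α=-3, β=1; u≡7, v≡1 (mod 8); ε(u)ε(v)=1·0, αω(v)=-3·0, βω(u)=1·0; sum ≡ 0  ⇒  +1.
(a,b)_3: α=1, u≡2; β=3, v≡2 (mod 3); (2|3)=-1, (2|3)=-1; sign (−1)^1·-1^3·-1^1 = -1.
(a,b)_∞: sgn(30030)=+, sgn(546)=+, so +1.
(a,b)_13: α=1, u≡1; β=-1, v≡1 (mod 13); (1|13)=+1, (1|13)=+1; sign (−1)^0·+1^-1·+1^1 = +1.
(a,b)_11: α=1, u≡2; β=0, v≡10 (mod 11); (2|11)=-1, (10|11)=-1; sign (−1)^0·-1^0·-1^1 = -1.
(a,b)_23: α=0, u≡15; β=-2, v≡22 (mod 23); (15|23)=-1, (22|23)=-1; sign (−1)^0·-1^-2·-1^0 = +1.
(a,b)_7: α=-1, u≡5; β=-1, v≡2 (mod 7); (5|7)=-1, (2|7)=+1; sign (−1)^1·-1^-1·+1^-1 = +1.
(a,b)_31: α=0, u≡6; β=2, v≡10 (mod 31); (6|31)=-1, (10|31)=+1; sign (−1)^0·-1^2·+1^0 = +1.
|Ram(30030, 546)| = 2, even; anisotropic at {3, 11}.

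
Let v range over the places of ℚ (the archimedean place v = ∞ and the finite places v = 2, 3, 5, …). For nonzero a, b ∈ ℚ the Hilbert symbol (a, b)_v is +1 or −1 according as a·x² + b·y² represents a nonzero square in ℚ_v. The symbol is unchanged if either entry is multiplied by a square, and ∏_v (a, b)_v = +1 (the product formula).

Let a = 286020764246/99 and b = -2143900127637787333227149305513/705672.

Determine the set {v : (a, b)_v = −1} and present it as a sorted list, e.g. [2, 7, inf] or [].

(a, b) ≡ (336226, -580754) mod (ℚ^×)²; places V = {2, 3, 7, 11, 17, 19, 23, 29, 31, ∞}.
(a,b)_3: α=-2, u≡1; β=-6, v≡1 (mod 3); (1|3)=+1, (1|3)=+1; sign (−1)^0·+1^-6·+1^-2 = +1.
(a,b)_19: α=2, u≡8; β=7, v≡9 (mod 19); (8|19)=-1, (9|19)=+1; sign (−1)^0·-1^7·+1^2 = -1.
(a,b)_17: α=1, u≡7; β=3, v≡15 (mod 17); (7|17)=-1, (15|17)=+1; sign (−1)^0·-1^3·+1^1 = -1.
(a,b)_23: α=2, u≡3; β=4, v≡22 (mod 23); (3|23)=+1, (22|23)=-1; sign (−1)^0·+1^4·-1^2 = +1.
(a,b)_11: α=-1, u≡7; β=-2, v≡6 (mod 11); (7|11)=-1, (6|11)=-1; sign (−1)^0·-1^-2·-1^-1 = -1.
(a,b)_31: α=1, u≡24; β=3, v≡17 (mod 31); (24|31)=-1, (17|31)=-1; sign (−1)^1·-1^3·-1^1 = -1.
(a,b)_7: α=2, u≡1; β=4, v≡2 (mod 7); (1|7)=+1, (2|7)=+1; sign (−1)^0·+1^4·+1^2 = +1.
(a,b)_2: α=1, β=-3; u≡1, v≡7 (mod 8); ε(u)ε(v)=0·1, αω(v)=1·0, βω(u)=-3·0; sum ≡ 0  ⇒  +1.
(a,b)_29: α=1, u≡28; β=3, v≡23 (mod 29); (28|29)=+1, (23|29)=+1; sign (−1)^0·+1^3·+1^1 = +1.
(a,b)_∞: sgn(336226)=+, sgn(-580754)=−, so +1.
|Ram(336226, -580754)| = 4, even; anisotropic at {11, 17, 19, 31}.

[11, 17, 19, 31]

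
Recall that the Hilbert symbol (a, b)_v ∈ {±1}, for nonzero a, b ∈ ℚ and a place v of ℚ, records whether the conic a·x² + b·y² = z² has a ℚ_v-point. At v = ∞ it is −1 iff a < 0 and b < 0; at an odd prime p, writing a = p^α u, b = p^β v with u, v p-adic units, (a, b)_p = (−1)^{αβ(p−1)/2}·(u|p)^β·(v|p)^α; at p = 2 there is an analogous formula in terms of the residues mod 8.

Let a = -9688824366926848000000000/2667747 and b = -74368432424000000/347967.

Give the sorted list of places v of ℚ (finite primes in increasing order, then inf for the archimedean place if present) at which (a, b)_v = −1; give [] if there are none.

(a, b) ≡ (-5610, -598) mod (ℚ^×)²; places V = {2, 3, 5, 11, 13, 17, 23, 41, ∞}.
(a,b)_17: α=1, u≡7; β=2, v≡5 (mod 17); (7|17)=-1, (5|17)=-1; sign (−1)^0·-1^2·-1^1 = -1.
(a,b)_11: α=7, u≡6; β=4, v≡7 (mod 11); (6|11)=-1, (7|11)=-1; sign (−1)^0·-1^4·-1^7 = -1.
(a,b)_3: α=-1, u≡2; β=-2, v≡2 (mod 3); (2|3)=-1, (2|3)=-1; sign (−1)^0·-1^-2·-1^-1 = -1.
(a,b)_5: α=9, u≡2; β=6, v≡2 (mod 5); (2|5)=-1, (2|5)=-1; sign (−1)^0·-1^6·-1^9 = -1.
(a,b)_∞: sgn(-5610)=−, sgn(-598)=−, so -1.
(a,b)_23: α=-2, u≡18; β=-1, v≡20 (mod 23); (18|23)=+1, (20|23)=-1; sign (−1)^0·+1^-1·-1^-2 = +1.
(a,b)_13: α=4, u≡7; β=3, v≡5 (mod 13); (7|13)=-1, (5|13)=-1; sign (−1)^0·-1^3·-1^4 = -1.
(a,b)_41: α=-2, u≡11; β=-2, v≡28 (mod 41); (11|41)=-1, (28|41)=-1; sign (−1)^0·-1^-2·-1^-2 = +1.
(a,b)_2: α=19, β=9; u≡3, v≡5 (mod 8); ε(u)ε(v)=1·0, αω(v)=19·1, βω(u)=9·1; sum ≡ 0  ⇒  +1.
Ram(-5610, -598) = {3, 5, 11, 13, 17, ∞}; no ℚ_3-point on the conic.

[3, 5, 11, 13, 17, inf]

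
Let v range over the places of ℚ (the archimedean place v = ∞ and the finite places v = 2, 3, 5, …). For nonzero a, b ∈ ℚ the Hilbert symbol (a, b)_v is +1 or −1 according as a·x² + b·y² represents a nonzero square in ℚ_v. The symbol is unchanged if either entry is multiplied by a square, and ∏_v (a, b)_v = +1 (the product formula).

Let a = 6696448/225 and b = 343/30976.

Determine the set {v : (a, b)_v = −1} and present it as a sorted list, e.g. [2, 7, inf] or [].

Mod squares: a ≡ 26158, b ≡ 7. Check v ∈ {∞, 2, 3, 5, 7, 11, 29, 41}.
v=41: a=41^1·(≡32), b=41^0·(≡30) mod 41; (32|41)=+1, (30|41)=-1; (−1)^{1·0·20}·(+1)^0·(-1)^1 = -1.
v=5: a=5^-2·(≡2), b=5^0·(≡3) mod 5; (2|5)=-1, (3|5)=-1; (−1)^{-2·0·2}·(-1)^0·(-1)^-2 = +1.
v=7: a=7^0·(≡3), b=7^3·(≡1) mod 7; (3|7)=-1, (1|7)=+1; (−1)^{0·3·3}·(-1)^3·(+1)^0 = -1.
v=∞: 26158 > 0 and 7 > 0  ⇒  (a,b)_∞ = +1.
v=2: v_2(a)=9, v_2(b)=-8; units ≡ 7, 7 (mod 8); ε·ε+αω+βω = 1·1+9·0+-8·0 ≡ 1  ⇒  (a,b)_2 = -1.
v=29: a=29^1·(≡27), b=29^0·(≡6) mod 29; (27|29)=-1, (6|29)=+1; (−1)^{1·0·14}·(-1)^0·(+1)^1 = +1.
v=11: a=11^1·(≡10), b=11^-2·(≡8) mod 11; (10|11)=-1, (8|11)=-1; (−1)^{1·-2·5}·(-1)^-2·(-1)^1 = -1.
v=3: a=3^-2·(≡1), b=3^0·(≡1) mod 3; (1|3)=+1, (1|3)=+1; (−1)^{-2·0·1}·(+1)^0·(+1)^-2 = +1.
|Ram(26158, 7)| = 4, even; anisotropic at {2, 7, 11, 41}.

[2, 7, 11, 41]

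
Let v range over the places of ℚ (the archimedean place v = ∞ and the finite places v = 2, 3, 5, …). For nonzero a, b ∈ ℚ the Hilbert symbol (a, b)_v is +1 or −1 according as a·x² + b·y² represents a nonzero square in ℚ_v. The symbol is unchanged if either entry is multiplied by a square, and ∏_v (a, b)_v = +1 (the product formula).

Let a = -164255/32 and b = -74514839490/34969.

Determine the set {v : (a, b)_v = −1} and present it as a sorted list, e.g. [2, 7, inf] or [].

Mod squares: a ≡ -910, b ≡ -210. Check v ∈ {∞, 2, 3, 5, 7, 11, 13, 17, 19, 23}.
v=11: a=11^0·(≡3), b=11^-2·(≡10) mod 11; (3|11)=+1, (10|11)=-1; (−1)^{0·-2·5}·(+1)^-2·(-1)^0 = +1.
v=23: a=23^0·(≡14), b=23^2·(≡19) mod 23; (14|23)=-1, (19|23)=-1; (−1)^{0·2·11}·(-1)^2·(-1)^0 = +1.
v=7: a=7^1·(≡5), b=7^3·(≡6) mod 7; (5|7)=-1, (6|7)=-1; (−1)^{1·3·3}·(-1)^3·(-1)^1 = -1.
v=17: a=17^0·(≡9), b=17^-2·(≡14) mod 17; (9|17)=+1, (14|17)=-1; (−1)^{0·-2·8}·(+1)^-2·(-1)^0 = +1.
v=5: a=5^1·(≡2), b=5^1·(≡3) mod 5; (2|5)=-1, (3|5)=-1; (−1)^{1·1·2}·(-1)^1·(-1)^1 = +1.
v=3: a=3^0·(≡2), b=3^5·(≡2) mod 3; (2|3)=-1, (2|3)=-1; (−1)^{0·5·1}·(-1)^5·(-1)^0 = -1.
v=2: v_2(a)=-5, v_2(b)=1; units ≡ 1, 7 (mod 8); ε·ε+αω+βω = 0·1+-5·0+1·0 ≡ 0  ⇒  (a,b)_2 = +1.
v=19: a=19^2·(≡3), b=19^0·(≡14) mod 19; (3|19)=-1, (14|19)=-1; (−1)^{2·0·9}·(-1)^0·(-1)^2 = +1.
v=∞: -910 < 0 and -210 < 0  ⇒  (a,b)_∞ = -1.
v=13: a=13^1·(≡11), b=13^2·(≡7) mod 13; (11|13)=-1, (7|13)=-1; (−1)^{1·2·6}·(-1)^2·(-1)^1 = -1.
(-910, -210 / ℚ) ramifies at {3, 7, 13, ∞}: a division algebra.

[3, 7, 13, inf]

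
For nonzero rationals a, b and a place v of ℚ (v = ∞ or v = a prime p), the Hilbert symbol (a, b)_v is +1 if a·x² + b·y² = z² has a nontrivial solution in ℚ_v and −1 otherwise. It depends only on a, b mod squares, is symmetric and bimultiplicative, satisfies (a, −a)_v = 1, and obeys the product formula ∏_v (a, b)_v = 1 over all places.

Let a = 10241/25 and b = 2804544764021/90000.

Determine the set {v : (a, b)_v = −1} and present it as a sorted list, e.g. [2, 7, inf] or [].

[17, 19]

Mod squares: a ≡ 209, b ≡ 221. Check v ∈ {∞, 2, 3, 5, 7, 11, 13, 17, 19}.
v=17: a=17^0·(≡3), b=17^1·(≡8) mod 17; (3|17)=-1, (8|17)=+1; (−1)^{0·1·8}·(-1)^1·(+1)^0 = -1.
v=2: v_2(a)=0, v_2(b)=-4; units ≡ 1, 5 (mod 8); ε·ε+αω+βω = 0·0+0·1+-4·0 ≡ 0  ⇒  (a,b)_2 = +1.
v=5: a=5^-2·(≡1), b=5^-4·(≡4) mod 5; (1|5)=+1, (4|5)=+1; (−1)^{-2·-4·2}·(+1)^-4·(+1)^-2 = +1.
v=3: a=3^0·(≡2), b=3^-2·(≡2) mod 3; (2|3)=-1, (2|3)=-1; (−1)^{0·-2·1}·(-1)^-2·(-1)^0 = +1.
v=11: a=11^1·(≡6), b=11^4·(≡3) mod 11; (6|11)=-1, (3|11)=+1; (−1)^{1·4·5}·(-1)^4·(+1)^1 = +1.
v=13: a=13^0·(≡3), b=13^1·(≡1) mod 13; (3|13)=+1, (1|13)=+1; (−1)^{0·1·6}·(+1)^1·(+1)^0 = +1.
v=7: a=7^2·(≡5), b=7^4·(≡1) mod 7; (5|7)=-1, (1|7)=+1; (−1)^{2·4·3}·(-1)^4·(+1)^2 = +1.
v=∞: 209 > 0 and 221 > 0  ⇒  (a,b)_∞ = +1.
v=19: a=19^1·(≡17), b=19^2·(≡15) mod 19; (17|19)=+1, (15|19)=-1; (−1)^{1·2·9}·(+1)^2·(-1)^1 = -1.
|Ram(209, 221)| = 2, even; anisotropic at {17, 19}.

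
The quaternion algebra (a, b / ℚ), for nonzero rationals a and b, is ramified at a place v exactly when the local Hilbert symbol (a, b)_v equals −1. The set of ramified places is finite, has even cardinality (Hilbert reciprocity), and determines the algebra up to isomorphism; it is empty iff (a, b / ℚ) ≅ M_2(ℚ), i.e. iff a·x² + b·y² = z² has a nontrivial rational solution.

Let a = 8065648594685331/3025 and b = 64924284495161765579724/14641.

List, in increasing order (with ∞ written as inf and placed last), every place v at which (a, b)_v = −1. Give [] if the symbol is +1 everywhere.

Mod squares: a ≡ 2491, b ≡ 10458834659. Check v ∈ {∞, 2, 3, 5, 7, 11, 13, 29, 37, 43, 47, 53}.
v=11: a=11^-2·(≡4), b=11^-4·(≡5) mod 11; (4|11)=+1, (5|11)=+1; (−1)^{-2·-4·5}·(+1)^-4·(+1)^-2 = +1.
v=29: a=29^2·(≡8), b=29^3·(≡2) mod 29; (8|29)=-1, (2|29)=-1; (−1)^{2·3·14}·(-1)^3·(-1)^2 = -1.
v=47: a=47^1·(≡34), b=47^1·(≡10) mod 47; (34|47)=+1, (10|47)=-1; (−1)^{1·1·23}·(+1)^1·(-1)^1 = +1.
v=53: a=53^1·(≡44), b=53^1·(≡46) mod 53; (44|53)=+1, (46|53)=+1; (−1)^{1·1·26}·(+1)^1·(+1)^1 = +1.
v=3: a=3^2·(≡1), b=3^6·(≡2) mod 3; (1|3)=+1, (2|3)=-1; (−1)^{2·6·1}·(+1)^6·(-1)^2 = +1.
v=∞: 2491 > 0 and 10458834659 > 0  ⇒  (a,b)_∞ = +1.
v=7: a=7^0·(≡6), b=7^1·(≡1) mod 7; (6|7)=-1, (1|7)=+1; (−1)^{0·1·3}·(-1)^1·(+1)^0 = -1.
v=2: v_2(a)=0, v_2(b)=2; units ≡ 3, 3 (mod 8); ε·ε+αω+βω = 1·1+0·1+2·1 ≡ 1  ⇒  (a,b)_2 = -1.
v=37: a=37^2·(≡33), b=37^3·(≡2) mod 37; (33|37)=+1, (2|37)=-1; (−1)^{2·3·18}·(+1)^3·(-1)^2 = +1.
v=5: a=5^-2·(≡1), b=5^0·(≡4) mod 5; (1|5)=+1, (4|5)=+1; (−1)^{-2·0·2}·(+1)^0·(+1)^-2 = +1.
v=13: a=13^2·(≡6), b=13^1·(≡8) mod 13; (6|13)=-1, (8|13)=-1; (−1)^{2·1·6}·(-1)^1·(-1)^2 = -1.
v=43: a=43^2·(≡13), b=43^3·(≡28) mod 43; (13|43)=+1, (28|43)=-1; (−1)^{2·3·21}·(+1)^3·(-1)^2 = +1.
|Ram(2491, 10458834659)| = 4, even; anisotropic at {2, 7, 13, 29}.

[2, 7, 13, 29]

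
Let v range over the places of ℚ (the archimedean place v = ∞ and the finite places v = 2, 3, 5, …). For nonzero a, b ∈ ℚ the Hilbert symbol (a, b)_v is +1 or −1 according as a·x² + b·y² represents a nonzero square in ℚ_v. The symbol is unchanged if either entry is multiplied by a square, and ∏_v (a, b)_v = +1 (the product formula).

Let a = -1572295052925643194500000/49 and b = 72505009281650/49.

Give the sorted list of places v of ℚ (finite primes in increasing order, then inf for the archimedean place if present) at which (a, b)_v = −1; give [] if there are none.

[2, 31, 43, 47]

Mod squares: a ≡ -1337402, b ≡ 2118480914. Check v ∈ {∞, 2, 5, 7, 11, 29, 31, 37, 43, 47, 53}.
v=47: a=47^2·(≡31), b=47^1·(≡32) mod 47; (31|47)=-1, (32|47)=+1; (−1)^{2·1·23}·(-1)^1·(+1)^2 = -1.
v=29: a=29^2·(≡5), b=29^1·(≡2) mod 29; (5|29)=+1, (2|29)=-1; (−1)^{2·1·14}·(+1)^1·(-1)^2 = +1.
v=∞: -1337402 < 0 and 2118480914 > 0  ⇒  (a,b)_∞ = +1.
v=43: a=43^2·(≡26), b=43^1·(≡40) mod 43; (26|43)=-1, (40|43)=+1; (−1)^{2·1·21}·(-1)^1·(+1)^2 = -1.
v=7: a=7^-2·(≡2), b=7^-2·(≡1) mod 7; (2|7)=+1, (1|7)=+1; (−1)^{-2·-2·3}·(+1)^-2·(+1)^-2 = +1.
v=53: a=53^1·(≡7), b=53^1·(≡6) mod 53; (7|53)=+1, (6|53)=+1; (−1)^{1·1·26}·(+1)^1·(+1)^1 = +1.
v=5: a=5^6·(≡3), b=5^2·(≡4) mod 5; (3|5)=-1, (4|5)=+1; (−1)^{6·2·2}·(-1)^2·(+1)^6 = +1.
v=2: v_2(a)=5, v_2(b)=1; units ≡ 3, 1 (mod 8); ε·ε+αω+βω = 1·0+5·0+1·1 ≡ 1  ⇒  (a,b)_2 = -1.
v=11: a=11^1·(≡3), b=11^1·(≡2) mod 11; (3|11)=+1, (2|11)=-1; (−1)^{1·1·5}·(+1)^1·(-1)^1 = +1.
v=31: a=31^1·(≡14), b=31^1·(≡8) mod 31; (14|31)=+1, (8|31)=+1; (−1)^{1·1·15}·(+1)^1·(+1)^1 = -1.
v=37: a=37^3·(≡7), b=37^2·(≡3) mod 37; (7|37)=+1, (3|37)=+1; (−1)^{3·2·18}·(+1)^2·(+1)^3 = +1.
Ram(-1337402, 2118480914) = {2, 31, 43, 47}; no ℚ_2-point on the conic.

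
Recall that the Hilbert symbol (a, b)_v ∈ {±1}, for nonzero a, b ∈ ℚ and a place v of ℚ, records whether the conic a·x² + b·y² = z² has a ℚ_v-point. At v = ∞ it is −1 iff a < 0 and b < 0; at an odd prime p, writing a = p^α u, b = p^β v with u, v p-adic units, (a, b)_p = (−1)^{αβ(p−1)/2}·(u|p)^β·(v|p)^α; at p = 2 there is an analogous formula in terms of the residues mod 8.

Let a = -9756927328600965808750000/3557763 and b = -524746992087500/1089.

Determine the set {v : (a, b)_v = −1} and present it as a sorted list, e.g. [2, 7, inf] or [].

[5, 23, 37, inf]

(a, b) ≡ (-165945, -35) mod (ℚ^×)²; places V = {2, 3, 5, 7, 11, 13, 23, 37, ∞}.
(a,b)_2: α=4, β=2; u≡7, v≡5 (mod 8); ε(u)ε(v)=1·0, αω(v)=4·1, βω(u)=2·0; sum ≡ 0  ⇒  +1.
(a,b)_3: α=-5, u≡2; β=-2, v≡1 (mod 3); (2|3)=-1, (1|3)=+1; sign (−1)^0·-1^-2·+1^-5 = +1.
(a,b)_7: α=8, u≡4; β=3, v≡1 (mod 7); (4|7)=+1, (1|7)=+1; sign (−1)^0·+1^3·+1^8 = +1.
(a,b)_11: α=-4, u≡4; β=-2, v≡3 (mod 11); (4|11)=+1, (3|11)=+1; sign (−1)^0·+1^-2·+1^-4 = +1.
(a,b)_37: α=3, u≡23; β=2, v≡6 (mod 37); (23|37)=-1, (6|37)=-1; sign (−1)^0·-1^2·-1^3 = -1.
(a,b)_∞: sgn(-165945)=−, sgn(-35)=−, so -1.
(a,b)_5: α=7, u≡1; β=5, v≡3 (mod 5); (1|5)=+1, (3|5)=-1; sign (−1)^0·+1^5·-1^7 = -1.
(a,b)_23: α=3, u≡21; β=2, v≡11 (mod 23); (21|23)=-1, (11|23)=-1; sign (−1)^0·-1^2·-1^3 = -1.
(a,b)_13: α=3, u≡9; β=2, v≡4 (mod 13); (9|13)=+1, (4|13)=+1; sign (−1)^0·+1^2·+1^3 = +1.
|Ram(-165945, -35)| = 4, even; anisotropic at {5, 23, 37, ∞}.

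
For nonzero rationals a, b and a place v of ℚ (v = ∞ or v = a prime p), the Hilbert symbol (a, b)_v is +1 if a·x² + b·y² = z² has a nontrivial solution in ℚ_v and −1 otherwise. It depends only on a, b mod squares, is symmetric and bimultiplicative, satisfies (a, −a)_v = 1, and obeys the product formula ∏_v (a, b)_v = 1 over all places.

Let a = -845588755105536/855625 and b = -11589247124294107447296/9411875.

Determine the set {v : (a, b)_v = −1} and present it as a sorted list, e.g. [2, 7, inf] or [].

(a, b) ≡ (-39, -209) mod (ℚ^×)²; places V = {2, 3, 5, 11, 13, 17, 19, 37, 53, ∞}.
(a,b)_37: α=-2, u≡32; β=-2, v≡22 (mod 37); (32|37)=-1, (22|37)=-1; sign (−1)^0·-1^-2·-1^-2 = +1.
(a,b)_17: α=4, u≡6; β=6, v≡6 (mod 17); (6|17)=-1, (6|17)=-1; sign (−1)^0·-1^6·-1^4 = +1.
(a,b)_11: α=0, u≡9; β=-1, v≡4 (mod 11); (9|11)=+1, (4|11)=+1; sign (−1)^0·+1^-1·+1^0 = +1.
(a,b)_53: α=2, u≡41; β=2, v≡23 (mod 53); (41|53)=-1, (23|53)=-1; sign (−1)^0·-1^2·-1^2 = +1.
(a,b)_5: α=-4, u≡1; β=-4, v≡1 (mod 5); (1|5)=+1, (1|5)=+1; sign (−1)^0·+1^-4·+1^-4 = +1.
(a,b)_∞: sgn(-39)=−, sgn(-209)=−, so -1.
(a,b)_19: α=2, u≡12; β=3, v≡15 (mod 19); (12|19)=-1, (15|19)=-1; sign (−1)^0·-1^3·-1^2 = -1.
(a,b)_13: α=1, u≡10; β=2, v≡10 (mod 13); (10|13)=+1, (10|13)=+1; sign (−1)^0·+1^2·+1^1 = +1.
(a,b)_2: α=8, β=14; u≡1, v≡7 (mod 8); ε(u)ε(v)=0·1, αω(v)=8·0, βω(u)=14·0; sum ≡ 0  ⇒  +1.
(a,b)_3: α=1, u≡2; β=2, v≡1 (mod 3); (2|3)=-1, (1|3)=+1; sign (−1)^0·-1^2·+1^1 = +1.
|Ram(-39, -209)| = 2, even; anisotropic at {19, ∞}.

[19, inf]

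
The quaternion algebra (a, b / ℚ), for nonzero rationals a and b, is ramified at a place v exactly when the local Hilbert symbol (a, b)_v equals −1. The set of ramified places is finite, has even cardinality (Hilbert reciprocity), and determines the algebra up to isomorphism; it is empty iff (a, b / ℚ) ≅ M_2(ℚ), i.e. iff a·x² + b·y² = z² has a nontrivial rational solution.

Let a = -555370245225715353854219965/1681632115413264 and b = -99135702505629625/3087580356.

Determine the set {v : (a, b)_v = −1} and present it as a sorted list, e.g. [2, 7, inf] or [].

[2, 11, 23, 29, 31, inf]

Mod squares: a ≡ -3565, b ≡ -21607465. Check v ∈ {∞, 2, 3, 5, 7, 11, 19, 23, 29, 31, 41}.
v=41: a=41^-2·(≡31), b=41^0·(≡22) mod 41; (31|41)=+1, (22|41)=-1; (−1)^{-2·0·20}·(+1)^0·(-1)^-2 = +1.
v=23: a=23^5·(≡16), b=23^3·(≡18) mod 23; (16|23)=+1, (18|23)=+1; (−1)^{5·3·11}·(+1)^3·(+1)^5 = -1.
v=7: a=7^-6·(≡5), b=7^-6·(≡4) mod 7; (5|7)=-1, (4|7)=+1; (−1)^{-6·-6·3}·(-1)^-6·(+1)^-6 = +1.
v=11: a=11^4·(≡2), b=11^1·(≡8) mod 11; (2|11)=-1, (8|11)=-1; (−1)^{4·1·5}·(-1)^1·(-1)^4 = -1.
v=3: a=3^-12·(≡2), b=3^-8·(≡2) mod 3; (2|3)=-1, (2|3)=-1; (−1)^{-12·-8·1}·(-1)^-8·(-1)^-12 = +1.
v=∞: -3565 < 0 and -21607465 < 0  ⇒  (a,b)_∞ = -1.
v=2: v_2(a)=-4, v_2(b)=-2; units ≡ 3, 7 (mod 8); ε·ε+αω+βω = 1·1+-4·0+-2·1 ≡ 1  ⇒  (a,b)_2 = -1.
v=19: a=19^6·(≡11), b=19^3·(≡3) mod 19; (11|19)=+1, (3|19)=-1; (−1)^{6·3·9}·(+1)^3·(-1)^6 = +1.
v=5: a=5^1·(≡3), b=5^3·(≡3) mod 5; (3|5)=-1, (3|5)=-1; (−1)^{1·3·2}·(-1)^3·(-1)^1 = +1.
v=31: a=31^3·(≡1), b=31^3·(≡16) mod 31; (1|31)=+1, (16|31)=+1; (−1)^{3·3·15}·(+1)^3·(+1)^3 = -1.
v=29: a=29^2·(≡8), b=29^1·(≡11) mod 29; (8|29)=-1, (11|29)=-1; (−1)^{2·1·14}·(-1)^1·(-1)^2 = -1.
|Ram(-3565, -21607465)| = 6, even; anisotropic at {2, 11, 23, 29, 31, ∞}.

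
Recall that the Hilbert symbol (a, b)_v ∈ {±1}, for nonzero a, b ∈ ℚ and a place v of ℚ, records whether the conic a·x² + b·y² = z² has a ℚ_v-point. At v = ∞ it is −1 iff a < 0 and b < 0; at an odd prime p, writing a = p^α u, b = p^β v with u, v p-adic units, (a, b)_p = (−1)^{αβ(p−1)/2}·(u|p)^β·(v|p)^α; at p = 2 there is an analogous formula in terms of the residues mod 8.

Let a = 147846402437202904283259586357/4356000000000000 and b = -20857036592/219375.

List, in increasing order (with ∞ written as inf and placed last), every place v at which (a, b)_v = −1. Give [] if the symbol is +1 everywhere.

(a, b) ≡ (13, -1079637) mod (ℚ^×)²; places V = {2, 3, 5, 7, 11, 13, 19, 29, 31, 47, ∞}.
(a,b)_19: α=2, u≡2; β=1, v≡7 (mod 19); (2|19)=-1, (7|19)=+1; sign (−1)^0·-1^1·+1^2 = -1.
(a,b)_7: α=6, u≡5; β=2, v≡4 (mod 7); (5|7)=-1, (4|7)=+1; sign (−1)^0·-1^2·+1^6 = +1.
(a,b)_29: α=2, u≡16; β=0, v≡1 (mod 29); (16|29)=+1, (1|29)=+1; sign (−1)^0·+1^0·+1^2 = +1.
(a,b)_13: α=3, u≡12; β=-1, v≡11 (mod 13); (12|13)=+1, (11|13)=-1; sign (−1)^0·+1^-1·-1^3 = -1.
(a,b)_47: α=2, u≡19; β=1, v≡1 (mod 47); (19|47)=-1, (1|47)=+1; sign (−1)^0·-1^1·+1^2 = -1.
(a,b)_2: α=-14, β=4; u≡5, v≡3 (mod 8); ε(u)ε(v)=0·1, αω(v)=-14·1, βω(u)=4·1; sum ≡ 0  ⇒  +1.
(a,b)_∞: sgn(13)=+, sgn(-1079637)=−, so +1.
(a,b)_11: α=-2, u≡2; β=0, v≡2 (mod 11); (2|11)=-1, (2|11)=-1; sign (−1)^0·-1^0·-1^-2 = +1.
(a,b)_31: α=8, u≡26; β=3, v≡11 (mod 31); (26|31)=-1, (11|31)=-1; sign (−1)^0·-1^3·-1^8 = -1.
(a,b)_3: α=-2, u≡1; β=-3, v≡1 (mod 3); (1|3)=+1, (1|3)=+1; sign (−1)^0·+1^-3·+1^-2 = +1.
(a,b)_5: α=-12, u≡2; β=-4, v≡3 (mod 5); (2|5)=-1, (3|5)=-1; sign (−1)^0·-1^-4·-1^-12 = +1.
Ram(13, -1079637) = {13, 19, 31, 47}; no ℚ_13-point on the conic.

[13, 19, 31, 47]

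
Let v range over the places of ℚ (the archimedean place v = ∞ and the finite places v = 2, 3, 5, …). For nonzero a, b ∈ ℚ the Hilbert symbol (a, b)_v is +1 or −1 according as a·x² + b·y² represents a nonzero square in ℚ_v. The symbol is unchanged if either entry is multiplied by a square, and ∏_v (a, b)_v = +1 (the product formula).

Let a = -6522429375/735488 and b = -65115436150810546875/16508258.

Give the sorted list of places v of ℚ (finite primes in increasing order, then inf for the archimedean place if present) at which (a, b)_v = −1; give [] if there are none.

(a, b) ≡ (-119, -6) mod (ℚ^×)²; places V = {2, 3, 5, 7, 11, 13, 17, 37, ∞}.
(a,b)_37: α=2, u≡2; β=4, v≡17 (mod 37); (2|37)=-1, (17|37)=-1; sign (−1)^0·-1^4·-1^2 = +1.
(a,b)_2: α=-8, β=-1; u≡1, v≡5 (mod 8); ε(u)ε(v)=0·0, αω(v)=-8·1, βω(u)=-1·0; sum ≡ 0  ⇒  +1.
(a,b)_17: α=-1, u≡3; β=-2, v≡3 (mod 17); (3|17)=-1, (3|17)=-1; sign (−1)^0·-1^-2·-1^-1 = -1.
(a,b)_∞: sgn(-119)=−, sgn(-6)=−, so -1.
(a,b)_13: α=-2, u≡11; β=-4, v≡7 (mod 13); (11|13)=-1, (7|13)=-1; sign (−1)^0·-1^-4·-1^-2 = +1.
(a,b)_7: α=1, u≡2; β=0, v≡1 (mod 7); (2|7)=+1, (1|7)=+1; sign (−1)^0·+1^0·+1^1 = +1.
(a,b)_11: α=2, u≡6; β=4, v≡1 (mod 11); (6|11)=-1, (1|11)=+1; sign (−1)^0·-1^4·+1^2 = +1.
(a,b)_5: α=4, u≡1; β=10, v≡4 (mod 5); (1|5)=+1, (4|5)=+1; sign (−1)^0·+1^10·+1^4 = +1.
(a,b)_3: α=2, u≡1; β=5, v≡1 (mod 3); (1|3)=+1, (1|3)=+1; sign (−1)^0·+1^5·+1^2 = +1.
(-119, -6 / ℚ) ramifies at {17, ∞}: a division algebra.

[17, inf]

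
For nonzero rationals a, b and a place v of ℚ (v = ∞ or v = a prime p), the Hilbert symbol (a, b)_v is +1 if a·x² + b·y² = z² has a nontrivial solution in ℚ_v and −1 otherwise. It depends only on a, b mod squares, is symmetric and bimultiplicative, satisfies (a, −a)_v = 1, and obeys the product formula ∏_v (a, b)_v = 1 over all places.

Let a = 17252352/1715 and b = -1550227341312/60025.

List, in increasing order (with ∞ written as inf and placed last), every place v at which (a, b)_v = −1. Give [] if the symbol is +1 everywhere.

Mod squares: a ≡ 455, b ≡ -3. Check v ∈ {∞, 2, 3, 5, 7, 13}.
v=13: a=13^1·(≡1), b=13^2·(≡12) mod 13; (1|13)=+1, (12|13)=+1; (−1)^{1·2·6}·(+1)^2·(+1)^1 = +1.
v=2: v_2(a)=14, v_2(b)=22; units ≡ 7, 5 (mod 8); ε·ε+αω+βω = 1·0+14·1+22·0 ≡ 0  ⇒  (a,b)_2 = +1.
v=5: a=5^-1·(≡4), b=5^-2·(≡3) mod 5; (4|5)=+1, (3|5)=-1; (−1)^{-1·-2·2}·(+1)^-2·(-1)^-1 = -1.
v=∞: 455 > 0 and -3 < 0  ⇒  (a,b)_∞ = +1.
v=3: a=3^4·(≡2), b=3^7·(≡2) mod 3; (2|3)=-1, (2|3)=-1; (−1)^{4·7·1}·(-1)^7·(-1)^4 = -1.
v=7: a=7^-3·(≡1), b=7^-4·(≡2) mod 7; (1|7)=+1, (2|7)=+1; (−1)^{-3·-4·3}·(+1)^-4·(+1)^-3 = +1.
Ram(455, -3) = {3, 5}; no ℚ_3-point on the conic.

[3, 5]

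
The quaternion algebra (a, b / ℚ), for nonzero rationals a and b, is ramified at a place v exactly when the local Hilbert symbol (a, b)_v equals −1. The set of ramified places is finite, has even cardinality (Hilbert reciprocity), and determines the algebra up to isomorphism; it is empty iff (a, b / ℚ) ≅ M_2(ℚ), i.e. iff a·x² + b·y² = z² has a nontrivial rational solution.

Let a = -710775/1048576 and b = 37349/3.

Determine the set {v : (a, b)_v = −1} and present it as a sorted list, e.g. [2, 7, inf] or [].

Mod squares: a ≡ -39, b ≡ 663. Check v ∈ {∞, 2, 3, 5, 13, 17}.
v=17: a=17^0·(≡5), b=17^1·(≡7) mod 17; (5|17)=-1, (7|17)=-1; (−1)^{0·1·8}·(-1)^1·(-1)^0 = -1.
v=3: a=3^7·(≡2), b=3^-1·(≡2) mod 3; (2|3)=-1, (2|3)=-1; (−1)^{7·-1·1}·(-1)^-1·(-1)^7 = -1.
v=13: a=13^1·(≡9), b=13^3·(≡10) mod 13; (9|13)=+1, (10|13)=+1; (−1)^{1·3·6}·(+1)^3·(+1)^1 = +1.
v=5: a=5^2·(≡4), b=5^0·(≡3) mod 5; (4|5)=+1, (3|5)=-1; (−1)^{2·0·2}·(+1)^0·(-1)^2 = +1.
v=2: v_2(a)=-20, v_2(b)=0; units ≡ 1, 7 (mod 8); ε·ε+αω+βω = 0·1+-20·0+0·0 ≡ 0  ⇒  (a,b)_2 = +1.
v=∞: -39 < 0 and 663 > 0  ⇒  (a,b)_∞ = +1.
|Ram(-39, 663)| = 2, even; anisotropic at {3, 17}.

[3, 17]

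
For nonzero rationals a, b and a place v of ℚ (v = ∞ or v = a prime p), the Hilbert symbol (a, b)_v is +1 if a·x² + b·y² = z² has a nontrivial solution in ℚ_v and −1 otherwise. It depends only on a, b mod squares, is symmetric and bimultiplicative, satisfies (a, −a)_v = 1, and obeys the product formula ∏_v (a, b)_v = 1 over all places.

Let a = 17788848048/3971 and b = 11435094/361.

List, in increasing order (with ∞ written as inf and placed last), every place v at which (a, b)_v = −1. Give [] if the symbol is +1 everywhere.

[3, 23]

(a, b) ≡ (33, 15686) mod (ℚ^×)²; places V = {2, 3, 11, 19, 23, 31, ∞}.
(a,b)_31: α=2, u≡16; β=1, v≡8 (mod 31); (16|31)=+1, (8|31)=+1; sign (−1)^0·+1^1·+1^2 = +1.
(a,b)_11: α=-1, u≡9; β=1, v≡6 (mod 11); (9|11)=+1, (6|11)=-1; sign (−1)^1·+1^1·-1^-1 = +1.
(a,b)_∞: sgn(33)=+, sgn(15686)=+, so +1.
(a,b)_19: α=-2, u≡18; β=-2, v≡1 (mod 19); (18|19)=-1, (1|19)=+1; sign (−1)^0·-1^-2·+1^-2 = +1.
(a,b)_2: α=4, β=1; u≡1, v≡3 (mod 8); ε(u)ε(v)=0·1, αω(v)=4·1, βω(u)=1·0; sum ≡ 0  ⇒  +1.
(a,b)_3: α=7, u≡2; β=6, v≡2 (mod 3); (2|3)=-1, (2|3)=-1; sign (−1)^0·-1^6·-1^7 = -1.
(a,b)_23: α=2, u≡20; β=1, v≡15 (mod 23); (20|23)=-1, (15|23)=-1; sign (−1)^0·-1^1·-1^2 = -1.
(33, 15686 / ℚ) ramifies at {3, 23}: a division algebra.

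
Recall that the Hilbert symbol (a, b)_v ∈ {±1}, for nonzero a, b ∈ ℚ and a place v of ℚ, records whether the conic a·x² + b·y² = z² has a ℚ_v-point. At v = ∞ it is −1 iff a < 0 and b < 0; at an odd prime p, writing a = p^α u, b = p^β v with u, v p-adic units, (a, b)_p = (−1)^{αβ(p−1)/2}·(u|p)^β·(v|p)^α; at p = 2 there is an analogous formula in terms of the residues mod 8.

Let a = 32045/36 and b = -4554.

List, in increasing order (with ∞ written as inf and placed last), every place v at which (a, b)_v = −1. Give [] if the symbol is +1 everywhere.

[2, 11]

(a, b) ≡ (32045, -506) mod (ℚ^×)²; places V = {2, 3, 5, 11, 13, 17, 23, 29, ∞}.
(a,b)_13: α=1, u≡6; β=0, v≡9 (mod 13); (6|13)=-1, (9|13)=+1; sign (−1)^0·-1^0·+1^1 = +1.
(a,b)_11: α=0, u≡8; β=1, v≡4 (mod 11); (8|11)=-1, (4|11)=+1; sign (−1)^0·-1^1·+1^0 = -1.
(a,b)_∞: sgn(32045)=+, sgn(-506)=−, so +1.
(a,b)_2: α=-2, β=1; u≡5, v≡3 (mod 8); ε(u)ε(v)=0·1, αω(v)=-2·1, βω(u)=1·1; sum ≡ 1  ⇒  -1.
(a,b)_29: α=1, u≡17; β=0, v≡28 (mod 29); (17|29)=-1, (28|29)=+1; sign (−1)^0·-1^0·+1^1 = +1.
(a,b)_17: α=1, u≡16; β=0, v≡2 (mod 17); (16|17)=+1, (2|17)=+1; sign (−1)^0·+1^0·+1^1 = +1.
(a,b)_23: α=0, u≡4; β=1, v≡9 (mod 23); (4|23)=+1, (9|23)=+1; sign (−1)^0·+1^1·+1^0 = +1.
(a,b)_5: α=1, u≡4; β=0, v≡1 (mod 5); (4|5)=+1, (1|5)=+1; sign (−1)^0·+1^0·+1^1 = +1.
(a,b)_3: α=-2, u≡2; β=2, v≡1 (mod 3); (2|3)=-1, (1|3)=+1; sign (−1)^0·-1^2·+1^-2 = +1.
(32045, -506 / ℚ) ramifies at {2, 11}: a division algebra.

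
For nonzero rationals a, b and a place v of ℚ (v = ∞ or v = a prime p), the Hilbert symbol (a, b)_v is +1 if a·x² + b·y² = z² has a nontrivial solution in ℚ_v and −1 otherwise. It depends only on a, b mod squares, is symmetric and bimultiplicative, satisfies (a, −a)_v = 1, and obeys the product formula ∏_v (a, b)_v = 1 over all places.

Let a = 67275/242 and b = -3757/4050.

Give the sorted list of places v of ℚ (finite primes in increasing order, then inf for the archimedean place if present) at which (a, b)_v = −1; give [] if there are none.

(a, b) ≡ (598, -26) mod (ℚ^×)²; places V = {2, 3, 5, 11, 13, 17, 23, ∞}.
(a,b)_5: α=2, u≡3; β=-2, v≡4 (mod 5); (3|5)=-1, (4|5)=+1; sign (−1)^0·-1^-2·+1^2 = +1.
(a,b)_2: α=-1, β=-1; u≡3, v≡3 (mod 8); ε(u)ε(v)=1·1, αω(v)=-1·1, βω(u)=-1·1; sum ≡ 1  ⇒  -1.
(a,b)_∞: sgn(598)=+, sgn(-26)=−, so +1.
(a,b)_23: α=1, u≡8; β=0, v≡19 (mod 23); (8|23)=+1, (19|23)=-1; sign (−1)^0·+1^0·-1^1 = -1.
(a,b)_17: α=0, u≡10; β=2, v≡1 (mod 17); (10|17)=-1, (1|17)=+1; sign (−1)^0·-1^2·+1^0 = +1.
(a,b)_13: α=1, u≡5; β=1, v≡7 (mod 13); (5|13)=-1, (7|13)=-1; sign (−1)^0·-1^1·-1^1 = +1.
(a,b)_11: α=-2, u≡5; β=0, v≡8 (mod 11); (5|11)=+1, (8|11)=-1; sign (−1)^0·+1^0·-1^-2 = +1.
(a,b)_3: α=2, u≡1; β=-4, v≡1 (mod 3); (1|3)=+1, (1|3)=+1; sign (−1)^0·+1^-4·+1^2 = +1.
|Ram(598, -26)| = 2, even; anisotropic at {2, 23}.

[2, 23]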